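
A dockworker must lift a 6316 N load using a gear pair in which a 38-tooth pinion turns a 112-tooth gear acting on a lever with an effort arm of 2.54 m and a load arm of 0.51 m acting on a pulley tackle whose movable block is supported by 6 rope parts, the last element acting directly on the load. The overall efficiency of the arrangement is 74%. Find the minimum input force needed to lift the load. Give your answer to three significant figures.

96.9 N

Gear pair MA = 112/38 = 2.9474.
Lever MA = effort arm / load arm = 2.54/0.51 = 4.9804.
Block-and-tackle MA = number of supporting rope parts = 6.
Combined ideal MA = 2.9474 × 4.9804 × 6 = 88.074.
Actual MA = 88.074 × 0.74 = 65.175.
Effort = load / actual MA = 6316 / 65.175 = 96.908 N.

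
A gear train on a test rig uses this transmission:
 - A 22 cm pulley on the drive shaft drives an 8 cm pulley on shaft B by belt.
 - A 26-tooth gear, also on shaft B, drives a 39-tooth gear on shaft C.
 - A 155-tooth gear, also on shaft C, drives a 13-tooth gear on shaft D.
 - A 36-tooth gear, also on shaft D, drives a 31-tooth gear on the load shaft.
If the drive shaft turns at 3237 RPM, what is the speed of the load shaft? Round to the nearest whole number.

82170 RPM

the drive shaft → shaft B (belt, 8/22): 3237 ÷ 0.36364 = 8901.8 RPM
shaft B → shaft C (gear mesh, 39/26): 8901.8 ÷ 1.5 = 5934.5 RPM
shaft C → shaft D (gear mesh, 13/155): 5934.5 ÷ 0.083871 = 70758 RPM
shaft D → the load shaft (gear mesh, 31/36): 70758 ÷ 0.86111 = 82170 RPM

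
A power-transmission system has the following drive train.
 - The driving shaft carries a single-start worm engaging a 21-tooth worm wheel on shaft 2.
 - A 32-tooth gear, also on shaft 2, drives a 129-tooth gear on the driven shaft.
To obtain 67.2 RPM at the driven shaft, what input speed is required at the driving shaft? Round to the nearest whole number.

5689 RPM

Overall ratio R = 21 × 4.0312 = 84.656.
Required input speed = output speed × R = 67.2 × 84.656 = 5688.9 RPM.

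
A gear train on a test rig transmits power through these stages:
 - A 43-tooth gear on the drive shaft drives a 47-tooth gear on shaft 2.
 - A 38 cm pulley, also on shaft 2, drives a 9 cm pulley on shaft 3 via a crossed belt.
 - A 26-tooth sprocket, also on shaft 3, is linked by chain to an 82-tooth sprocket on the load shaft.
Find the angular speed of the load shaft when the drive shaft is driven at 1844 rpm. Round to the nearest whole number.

2259 rpm

gear mesh 47/43 = 1.093 → 1844/1.093 = 1687.1 rpm
belt 9/38 = 0.23684 → 1687.1/0.23684 = 7123.2 rpm
chain 82/26 = 3.1538 → 7123.2/3.1538 = 2258.6 rpm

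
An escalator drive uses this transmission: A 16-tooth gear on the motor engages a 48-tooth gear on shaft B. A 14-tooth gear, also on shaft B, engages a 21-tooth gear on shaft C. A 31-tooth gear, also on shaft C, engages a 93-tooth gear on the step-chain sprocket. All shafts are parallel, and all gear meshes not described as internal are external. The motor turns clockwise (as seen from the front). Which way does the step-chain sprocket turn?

counterclockwise

the motor → shaft B: external mesh, 1 reversal → CCW.
shaft B → shaft C: external mesh, 1 reversal → CW.
shaft C → the step-chain sprocket: external mesh, 1 reversal → CCW.
3 reversals in total — an odd number — so the step-chain sprocket turns opposite to the motor.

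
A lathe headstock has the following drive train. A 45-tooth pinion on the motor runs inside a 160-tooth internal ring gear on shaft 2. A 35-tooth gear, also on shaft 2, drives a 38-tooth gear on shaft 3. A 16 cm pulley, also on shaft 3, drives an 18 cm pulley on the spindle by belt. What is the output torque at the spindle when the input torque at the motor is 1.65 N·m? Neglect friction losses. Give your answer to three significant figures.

Internal gear: ratio = 160/45 = 3.5556; torque at shaft 2 = 1.65 × 3.5556 = 5.8667 N·m.
Gear mesh: ratio = 38/35 = 1.0857; torque at shaft 3 = 5.8667 × 1.0857 = 6.3695 N·m.
Belt: ratio = 18/16 = 1.125; torque at the spindle = 6.3695 × 1.125 = 7.1657 N·m.

7.17 N·m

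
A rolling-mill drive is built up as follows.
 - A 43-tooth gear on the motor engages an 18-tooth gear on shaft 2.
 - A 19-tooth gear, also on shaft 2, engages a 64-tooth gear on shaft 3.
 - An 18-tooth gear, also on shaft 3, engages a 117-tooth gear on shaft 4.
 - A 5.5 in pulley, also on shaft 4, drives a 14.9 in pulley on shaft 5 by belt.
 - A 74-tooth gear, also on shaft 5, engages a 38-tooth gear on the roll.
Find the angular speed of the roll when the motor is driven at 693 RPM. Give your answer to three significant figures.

54.4 RPM

Gear mesh: ratio = 18/43 = 0.4186, so shaft 2 turns at 693 / 0.4186 = 1655.5 RPM.
Gear mesh: ratio = 64/19 = 3.3684, so shaft 3 turns at 1655.5 / 3.3684 = 491.48 RPM.
Gear mesh: ratio = 117/18 = 6.5, so shaft 4 turns at 491.48 / 6.5 = 75.612 RPM.
Belt: ratio = 14.9/5.5 = 2.7091, so shaft 5 turns at 75.612 / 2.7091 = 27.91 RPM.
Gear mesh: ratio = 38/74 = 0.51351, so the roll turns at 27.91 / 0.51351 = 54.352 RPM.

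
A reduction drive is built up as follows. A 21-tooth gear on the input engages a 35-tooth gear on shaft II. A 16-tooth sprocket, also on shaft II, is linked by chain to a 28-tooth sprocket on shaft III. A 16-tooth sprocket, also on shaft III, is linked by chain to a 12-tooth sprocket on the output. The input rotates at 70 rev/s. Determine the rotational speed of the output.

gear mesh 35/21 = 1.6667 → 70/1.6667 = 42 rev/s
chain 28/16 = 1.75 → 42/1.75 = 24 rev/s
chain 12/16 = 0.75 → 24/0.75 = 32 rev/s

32 rev/s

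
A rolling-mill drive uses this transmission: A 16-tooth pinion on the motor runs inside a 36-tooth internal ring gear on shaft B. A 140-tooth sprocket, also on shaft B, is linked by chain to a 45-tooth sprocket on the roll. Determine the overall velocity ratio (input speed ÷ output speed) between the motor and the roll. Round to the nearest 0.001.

Each stage contributes driven/driver: internal gear 36/16 = 2.25, chain 45/140 = 0.32143.
Overall: 2.25 × 0.32143 = 0.72321.

0.723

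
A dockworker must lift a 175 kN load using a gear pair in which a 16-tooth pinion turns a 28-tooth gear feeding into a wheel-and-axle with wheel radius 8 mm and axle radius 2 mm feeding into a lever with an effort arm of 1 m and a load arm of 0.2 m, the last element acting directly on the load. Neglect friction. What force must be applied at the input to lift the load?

5 kN

Gear pair MA = 28/16 = 1.75.
Wheel-and-axle MA = R/r = 8/2 = 4.
Lever MA = effort arm / load arm = 1/0.2 = 5.
Combined ideal MA = 1.75 × 4 × 5 = 35.
Effort = load / MA = 175 / 35 = 5 kN.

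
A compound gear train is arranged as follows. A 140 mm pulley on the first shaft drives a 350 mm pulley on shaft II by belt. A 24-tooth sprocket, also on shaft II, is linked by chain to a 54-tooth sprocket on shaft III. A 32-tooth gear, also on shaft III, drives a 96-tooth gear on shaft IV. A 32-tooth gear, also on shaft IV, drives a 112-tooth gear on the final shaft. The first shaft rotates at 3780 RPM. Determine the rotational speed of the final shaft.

belt 350/140 = 2.5 → 3780/2.5 = 1512 RPM
chain 54/24 = 2.25 → 1512/2.25 = 672 RPM
gear mesh 96/32 = 3 → 672/3 = 224 RPM
gear mesh 112/32 = 3.5 → 224/3.5 = 64 RPM

64 RPM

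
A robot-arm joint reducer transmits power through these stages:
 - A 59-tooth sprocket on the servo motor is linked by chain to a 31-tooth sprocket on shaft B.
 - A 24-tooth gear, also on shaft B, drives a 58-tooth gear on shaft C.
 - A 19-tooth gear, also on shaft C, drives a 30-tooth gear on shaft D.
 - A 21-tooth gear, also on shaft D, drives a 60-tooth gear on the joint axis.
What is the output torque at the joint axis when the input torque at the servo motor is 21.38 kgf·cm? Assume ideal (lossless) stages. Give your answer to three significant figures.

After the chain (31/59): 21.38 × 0.52542 = 11.234 kgf·cm
After the gear mesh (58/24): 11.234 × 2.4167 = 27.148 kgf·cm
After the gear mesh (30/19): 27.148 × 1.5789 = 42.865 kgf·cm
After the gear mesh (60/21): 42.865 × 2.8571 = 122.47 kgf·cm

122 kgf·cm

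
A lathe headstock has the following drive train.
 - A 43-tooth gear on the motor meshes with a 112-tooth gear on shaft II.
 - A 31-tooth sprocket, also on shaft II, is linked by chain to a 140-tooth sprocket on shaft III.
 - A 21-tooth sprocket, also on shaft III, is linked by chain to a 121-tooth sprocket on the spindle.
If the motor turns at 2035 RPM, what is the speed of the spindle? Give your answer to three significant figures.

30.0 RPM

the motor → shaft II (gear mesh, 112/43): 2035 ÷ 2.6047 = 781.29 RPM
shaft II → shaft III (chain, 140/31): 781.29 ÷ 4.5161 = 173 RPM
shaft III → the spindle (chain, 121/21): 173 ÷ 5.7619 = 30.025 RPM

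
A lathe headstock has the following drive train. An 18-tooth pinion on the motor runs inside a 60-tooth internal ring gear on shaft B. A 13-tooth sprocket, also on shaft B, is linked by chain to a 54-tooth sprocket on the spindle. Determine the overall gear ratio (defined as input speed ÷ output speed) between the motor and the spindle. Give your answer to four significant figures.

Each stage contributes driven/driver: internal gear 60/18 = 3.3333, chain 54/13 = 4.1538.
Overall: 3.3333 × 4.1538 = 13.846.

13.85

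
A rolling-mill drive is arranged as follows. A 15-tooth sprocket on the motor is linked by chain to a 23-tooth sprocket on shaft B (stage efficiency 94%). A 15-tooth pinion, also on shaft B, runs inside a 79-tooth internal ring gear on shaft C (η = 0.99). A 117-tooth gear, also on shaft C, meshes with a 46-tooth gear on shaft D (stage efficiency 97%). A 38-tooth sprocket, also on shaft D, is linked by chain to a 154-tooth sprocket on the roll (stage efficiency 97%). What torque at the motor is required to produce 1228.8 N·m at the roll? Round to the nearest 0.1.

Overall ratio R = 1.5333 × 5.2667 × 0.39316 × 4.0526 = 12.867; overall efficiency η = 0.94 × 0.99 × 0.97 × 0.97 = 0.8756.
Input torque = output torque / (R × η) = 1228.8 / (12.867 × 0.8756) = 109.07 N·m.

109.1 N·m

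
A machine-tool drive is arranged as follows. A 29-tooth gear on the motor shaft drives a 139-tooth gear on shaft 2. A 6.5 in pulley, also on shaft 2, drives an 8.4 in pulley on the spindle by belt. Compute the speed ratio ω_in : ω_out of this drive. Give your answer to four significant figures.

6.194

Each stage contributes driven/driver: gear mesh 139/29 = 4.7931, belt 8.4/6.5 = 1.2923.
Overall: 4.7931 × 1.2923 = 6.1942.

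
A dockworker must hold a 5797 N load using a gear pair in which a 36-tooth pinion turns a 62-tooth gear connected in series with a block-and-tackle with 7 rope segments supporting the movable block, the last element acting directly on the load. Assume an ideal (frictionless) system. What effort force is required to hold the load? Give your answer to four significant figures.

Gear pair MA = 62/36 = 1.7222.
Block-and-tackle MA = number of supporting rope parts = 7.
Combined ideal MA = 1.7222 × 7 = 12.056.
Effort = load / MA = 5797 / 12.056 = 480.86 N.

480.9 N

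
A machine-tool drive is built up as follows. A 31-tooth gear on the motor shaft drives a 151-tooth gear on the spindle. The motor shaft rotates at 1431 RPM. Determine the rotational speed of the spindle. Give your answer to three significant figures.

294 RPM

gear mesh 151/31 = 4.871 → 1431/4.871 = 293.78 RPM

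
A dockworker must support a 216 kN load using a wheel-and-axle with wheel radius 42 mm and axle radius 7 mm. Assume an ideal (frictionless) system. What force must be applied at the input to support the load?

36 kN

Wheel-and-axle MA = R/r = 42/7 = 6.
Effort = load / MA = 216 / 6 = 36 kN.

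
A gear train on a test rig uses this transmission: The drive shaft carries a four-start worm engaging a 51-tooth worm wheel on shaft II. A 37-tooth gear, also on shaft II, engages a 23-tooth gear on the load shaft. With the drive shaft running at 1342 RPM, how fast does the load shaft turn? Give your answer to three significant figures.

Worm: ratio = 51/4 = 12.75, so shaft II turns at 1342 / 12.75 = 105.25 RPM.
Gear mesh: ratio = 23/37 = 0.62162, so the load shaft turns at 105.25 / 0.62162 = 169.32 RPM.

169 RPM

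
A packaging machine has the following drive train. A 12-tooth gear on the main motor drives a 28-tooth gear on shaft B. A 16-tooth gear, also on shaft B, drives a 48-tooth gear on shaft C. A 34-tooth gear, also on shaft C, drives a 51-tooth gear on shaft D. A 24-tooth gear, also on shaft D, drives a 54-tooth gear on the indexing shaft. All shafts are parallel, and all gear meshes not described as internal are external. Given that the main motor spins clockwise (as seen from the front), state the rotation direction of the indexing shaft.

the main motor → shaft B: external mesh, 1 reversal → CCW.
shaft B → shaft C: external mesh, 1 reversal → CW.
shaft C → shaft D: external mesh, 1 reversal → CCW.
shaft D → the indexing shaft: external mesh, 1 reversal → CW.
4 reversals in total — an even number — so the indexing shaft turns the same way as the main motor.

clockwise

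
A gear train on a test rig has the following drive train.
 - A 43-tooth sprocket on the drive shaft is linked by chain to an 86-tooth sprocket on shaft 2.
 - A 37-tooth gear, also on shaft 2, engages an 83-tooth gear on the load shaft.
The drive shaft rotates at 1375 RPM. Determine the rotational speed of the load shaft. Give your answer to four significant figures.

the drive shaft → shaft 2 (chain, 86/43): 1375 ÷ 2 = 687.5 RPM
shaft 2 → the load shaft (gear mesh, 83/37): 687.5 ÷ 2.2432 = 306.48 RPM

306.5 RPM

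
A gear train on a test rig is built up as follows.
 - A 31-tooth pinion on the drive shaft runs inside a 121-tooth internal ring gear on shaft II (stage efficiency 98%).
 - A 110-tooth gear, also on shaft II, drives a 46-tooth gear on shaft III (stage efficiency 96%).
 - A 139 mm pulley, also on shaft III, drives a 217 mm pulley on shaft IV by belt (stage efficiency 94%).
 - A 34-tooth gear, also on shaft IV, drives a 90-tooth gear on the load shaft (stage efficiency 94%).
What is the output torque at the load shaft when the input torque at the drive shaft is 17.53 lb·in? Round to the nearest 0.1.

After the internal gear (121/31): 17.53 × 3.9032 × 0.98 = 67.055 lb·in
After the gear mesh (46/110): 67.055 × 0.41818 × 0.96 = 26.92 lb·in
After the belt (217/139): 26.92 × 1.5612 × 0.94 = 39.504 lb·in
After the gear mesh (90/34): 39.504 × 2.6471 × 0.94 = 98.295 lb·in

98.3 lb·in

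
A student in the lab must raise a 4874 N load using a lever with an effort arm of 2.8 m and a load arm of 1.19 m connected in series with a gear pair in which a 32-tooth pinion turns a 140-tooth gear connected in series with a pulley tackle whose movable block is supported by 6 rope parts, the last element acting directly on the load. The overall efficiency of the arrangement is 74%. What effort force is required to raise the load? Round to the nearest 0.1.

Lever MA = effort arm / load arm = 2.8/1.19 = 2.3529.
Gear pair MA = 140/32 = 4.375.
Block-and-tackle MA = number of supporting rope parts = 6.
Combined ideal MA = 2.3529 × 4.375 × 6 = 61.765.
Actual MA = 61.765 × 0.74 = 45.706.
Effort = load / actual MA = 4874 / 45.706 = 106.64 N.

106.6 N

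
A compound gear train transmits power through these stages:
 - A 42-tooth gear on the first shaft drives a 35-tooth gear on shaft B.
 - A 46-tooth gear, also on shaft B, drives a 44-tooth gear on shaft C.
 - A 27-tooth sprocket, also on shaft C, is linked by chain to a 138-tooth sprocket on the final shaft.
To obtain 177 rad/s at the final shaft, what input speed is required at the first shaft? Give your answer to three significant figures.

Overall ratio R = 0.83333 × 0.95652 × 5.1111 = 4.0741.
Required input speed = output speed × R = 177 × 4.0741 = 721.11 rad/s.

721 rad/s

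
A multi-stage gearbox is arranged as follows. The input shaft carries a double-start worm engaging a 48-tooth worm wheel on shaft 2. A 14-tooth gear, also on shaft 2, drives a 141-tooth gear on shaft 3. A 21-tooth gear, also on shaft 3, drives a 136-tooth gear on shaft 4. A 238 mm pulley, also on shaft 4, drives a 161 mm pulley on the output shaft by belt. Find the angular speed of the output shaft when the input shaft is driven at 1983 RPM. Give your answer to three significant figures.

worm 48/2 = 24 → 1983/24 = 82.625 RPM
gear mesh 141/14 = 10.071 → 82.625/10.071 = 8.2039 RPM
gear mesh 136/21 = 6.4762 → 8.2039/6.4762 = 1.2668 RPM
belt 161/238 = 0.67647 → 1.2668/0.67647 = 1.8726 RPM

1.87 RPM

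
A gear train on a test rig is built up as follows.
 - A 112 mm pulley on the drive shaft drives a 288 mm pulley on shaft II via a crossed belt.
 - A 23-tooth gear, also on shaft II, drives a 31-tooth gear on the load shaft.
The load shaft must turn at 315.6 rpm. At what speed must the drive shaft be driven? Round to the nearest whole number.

1094 rpm

Overall ratio R = 2.5714 × 1.3478 = 3.4658.
Required input speed = output speed × R = 315.6 × 3.4658 = 1093.8 rpm.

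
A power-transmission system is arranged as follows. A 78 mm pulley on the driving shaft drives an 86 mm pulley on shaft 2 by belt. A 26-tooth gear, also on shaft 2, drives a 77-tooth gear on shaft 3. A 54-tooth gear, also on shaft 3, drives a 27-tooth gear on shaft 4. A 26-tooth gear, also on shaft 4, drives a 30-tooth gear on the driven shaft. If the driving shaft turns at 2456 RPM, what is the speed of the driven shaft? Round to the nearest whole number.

the driving shaft → shaft 2 (belt, 86/78): 2456 ÷ 1.1026 = 2227.5 RPM
shaft 2 → shaft 3 (gear mesh, 77/26): 2227.5 ÷ 2.9615 = 752.15 RPM
shaft 3 → shaft 4 (gear mesh, 27/54): 752.15 ÷ 0.5 = 1504.3 RPM
shaft 4 → the driven shaft (gear mesh, 30/26): 1504.3 ÷ 1.1538 = 1303.7 RPM

1304 RPM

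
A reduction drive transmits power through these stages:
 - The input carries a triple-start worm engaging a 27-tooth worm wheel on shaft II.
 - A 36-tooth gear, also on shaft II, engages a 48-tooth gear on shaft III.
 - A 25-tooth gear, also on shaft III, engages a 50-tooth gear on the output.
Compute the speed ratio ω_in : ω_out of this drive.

24

Each stage contributes driven/driver: worm 27/3 = 9, gear mesh 48/36 = 1.3333, gear mesh 50/25 = 2.
Overall: 9 × 1.3333 × 2 = 24.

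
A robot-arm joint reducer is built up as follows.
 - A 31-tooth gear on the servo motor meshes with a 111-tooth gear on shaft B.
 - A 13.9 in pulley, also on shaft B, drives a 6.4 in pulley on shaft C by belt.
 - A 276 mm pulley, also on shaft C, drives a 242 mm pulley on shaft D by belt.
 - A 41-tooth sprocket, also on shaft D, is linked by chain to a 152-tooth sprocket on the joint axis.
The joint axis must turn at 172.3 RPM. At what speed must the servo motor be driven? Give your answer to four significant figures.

Overall ratio R = 3.5806 × 0.46043 × 0.87681 × 3.7073 = 5.3591.
Required input speed = output speed × R = 172.3 × 5.3591 = 923.37 RPM.

923.4 RPM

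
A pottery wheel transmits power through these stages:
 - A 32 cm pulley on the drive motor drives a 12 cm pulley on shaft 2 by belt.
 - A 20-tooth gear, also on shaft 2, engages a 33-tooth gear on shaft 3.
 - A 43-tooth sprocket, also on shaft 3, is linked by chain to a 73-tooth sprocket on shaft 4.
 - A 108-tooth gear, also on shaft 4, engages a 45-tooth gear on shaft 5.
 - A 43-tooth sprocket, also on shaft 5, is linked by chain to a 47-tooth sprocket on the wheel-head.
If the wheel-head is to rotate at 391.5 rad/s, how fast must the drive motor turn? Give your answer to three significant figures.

187 rad/s

Overall ratio R = 0.375 × 1.65 × 1.6977 × 0.41667 × 1.093 = 0.4784.
Required input speed = output speed × R = 391.5 × 0.4784 = 187.29 rad/s.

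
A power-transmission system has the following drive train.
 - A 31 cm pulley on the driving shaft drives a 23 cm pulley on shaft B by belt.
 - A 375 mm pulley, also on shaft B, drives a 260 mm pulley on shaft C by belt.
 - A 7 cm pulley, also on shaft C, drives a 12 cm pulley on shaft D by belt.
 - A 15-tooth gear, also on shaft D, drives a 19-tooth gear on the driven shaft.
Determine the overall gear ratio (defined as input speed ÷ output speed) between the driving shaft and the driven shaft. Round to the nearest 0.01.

1.12

Each stage contributes driven/driver: belt 23/31 = 0.74194, belt 260/375 = 0.69333, belt 12/7 = 1.7143, gear mesh 19/15 = 1.2667.
Overall: 0.74194 × 0.69333 × 1.7143 × 1.2667 = 1.117.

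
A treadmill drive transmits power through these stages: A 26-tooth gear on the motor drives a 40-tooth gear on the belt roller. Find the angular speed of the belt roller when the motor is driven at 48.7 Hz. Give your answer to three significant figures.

Gear mesh: ratio = 40/26 = 1.5385, so the belt roller turns at 48.7 / 1.5385 = 31.655 Hz.

31.7 Hz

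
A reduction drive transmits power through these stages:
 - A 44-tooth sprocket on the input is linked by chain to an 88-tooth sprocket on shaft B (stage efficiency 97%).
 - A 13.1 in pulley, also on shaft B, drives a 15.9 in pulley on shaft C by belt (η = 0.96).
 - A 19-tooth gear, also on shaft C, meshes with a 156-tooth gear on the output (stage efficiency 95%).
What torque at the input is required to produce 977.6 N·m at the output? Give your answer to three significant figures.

55.4 N·m

Overall ratio R = 2 × 1.2137 × 8.2105 = 19.931; overall efficiency η = 0.97 × 0.96 × 0.95 = 0.8846.
Input torque = output torque / (R × η) = 977.6 / (19.931 × 0.8846) = 55.446 N·m.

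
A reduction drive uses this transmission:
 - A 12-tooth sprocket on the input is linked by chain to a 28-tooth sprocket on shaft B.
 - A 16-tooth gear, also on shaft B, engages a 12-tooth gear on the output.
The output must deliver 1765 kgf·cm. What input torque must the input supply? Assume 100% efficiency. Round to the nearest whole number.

Overall ratio R = 2.3333 × 0.75 = 1.75.
Input torque = output torque / R = 1765 / 1.75 = 1008.6 kgf·cm.

1009 kgf·cm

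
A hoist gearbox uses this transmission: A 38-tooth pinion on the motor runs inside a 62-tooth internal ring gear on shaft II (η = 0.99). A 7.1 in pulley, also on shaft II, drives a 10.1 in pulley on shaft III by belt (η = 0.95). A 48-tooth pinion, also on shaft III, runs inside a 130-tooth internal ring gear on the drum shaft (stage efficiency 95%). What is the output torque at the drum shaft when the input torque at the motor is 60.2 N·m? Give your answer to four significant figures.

338.1 N·m

internal gear 62/38 = 1.6316 → τ = 60.2·1.6316·0.99 = 97.239 N·m
belt 10.1/7.1 = 1.4225 → τ = 97.239·1.4225·0.95 = 131.41 N·m
internal gear 130/48 = 2.7083 → τ = 131.41·2.7083·0.95 = 338.11 N·m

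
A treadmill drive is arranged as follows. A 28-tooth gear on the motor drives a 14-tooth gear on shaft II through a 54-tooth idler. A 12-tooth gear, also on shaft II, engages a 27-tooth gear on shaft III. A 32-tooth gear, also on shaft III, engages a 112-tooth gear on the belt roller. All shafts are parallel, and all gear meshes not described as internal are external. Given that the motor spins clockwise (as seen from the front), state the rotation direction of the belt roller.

clockwise

the motor → shaft II: driver → idler → driven is 2 external meshes, 2 reversals → CW.
shaft II → shaft III: external mesh, 1 reversal → CCW.
shaft III → the belt roller: external mesh, 1 reversal → CW.
4 reversals in total — an even number — so the belt roller turns the same way as the motor.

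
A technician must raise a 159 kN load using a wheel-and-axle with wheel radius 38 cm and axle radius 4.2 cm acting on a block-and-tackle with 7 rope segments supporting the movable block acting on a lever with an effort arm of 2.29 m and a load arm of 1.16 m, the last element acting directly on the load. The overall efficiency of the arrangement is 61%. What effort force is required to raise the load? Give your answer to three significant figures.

Wheel-and-axle MA = R/r = 38/4.2 = 9.0476.
Block-and-tackle MA = number of supporting rope parts = 7.
Lever MA = effort arm / load arm = 2.29/1.16 = 1.9741.
Combined ideal MA = 9.0476 × 7 × 1.9741 = 125.03.
Actual MA = 125.03 × 0.61 = 76.268.
Effort = load / actual MA = 159 / 76.268 = 2.0848 kN.

2.08 kN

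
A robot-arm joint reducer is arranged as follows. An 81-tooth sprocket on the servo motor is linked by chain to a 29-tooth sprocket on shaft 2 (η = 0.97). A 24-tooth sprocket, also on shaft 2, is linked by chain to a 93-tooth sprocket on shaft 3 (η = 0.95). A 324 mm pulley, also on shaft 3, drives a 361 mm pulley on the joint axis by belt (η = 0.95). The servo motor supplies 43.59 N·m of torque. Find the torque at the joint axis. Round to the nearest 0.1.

59.0 N·m

After the chain (29/81): 43.59 × 0.35802 × 0.97 = 15.138 N·m
After the chain (93/24): 15.138 × 3.875 × 0.95 = 55.727 N·m
After the belt (361/324): 55.727 × 1.1142 × 0.95 = 58.987 N·m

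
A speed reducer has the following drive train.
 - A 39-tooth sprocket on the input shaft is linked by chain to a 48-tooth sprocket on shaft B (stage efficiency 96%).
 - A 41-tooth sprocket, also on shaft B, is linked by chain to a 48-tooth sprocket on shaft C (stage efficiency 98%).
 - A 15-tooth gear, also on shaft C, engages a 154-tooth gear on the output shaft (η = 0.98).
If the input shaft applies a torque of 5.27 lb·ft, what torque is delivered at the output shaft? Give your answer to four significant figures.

71.88 lb·ft

Chain: ratio = 48/39 = 1.2308; torque at shaft B = 5.27 × 1.2308 × 0.96 = 6.2267 lb·ft.
Chain: ratio = 48/41 = 1.1707; torque at shaft C = 6.2267 × 1.1707 × 0.98 = 7.144 lb·ft.
Gear mesh: ratio = 154/15 = 10.267; torque at the output shaft = 7.144 × 10.267 × 0.98 = 71.878 lb·ft.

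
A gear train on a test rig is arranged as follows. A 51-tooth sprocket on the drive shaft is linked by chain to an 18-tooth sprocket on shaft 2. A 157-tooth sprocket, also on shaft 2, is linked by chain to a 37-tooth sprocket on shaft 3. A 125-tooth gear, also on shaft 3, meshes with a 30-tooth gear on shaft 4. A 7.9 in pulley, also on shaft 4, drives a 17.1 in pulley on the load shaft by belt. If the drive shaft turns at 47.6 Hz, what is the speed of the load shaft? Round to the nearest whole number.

1102 Hz

the drive shaft → shaft 2 (chain, 18/51): 47.6 ÷ 0.35294 = 134.87 Hz
shaft 2 → shaft 3 (chain, 37/157): 134.87 ÷ 0.23567 = 572.27 Hz
shaft 3 → shaft 4 (gear mesh, 30/125): 572.27 ÷ 0.24 = 2384.5 Hz
shaft 4 → the load shaft (belt, 17.1/7.9): 2384.5 ÷ 2.1646 = 1101.6 Hz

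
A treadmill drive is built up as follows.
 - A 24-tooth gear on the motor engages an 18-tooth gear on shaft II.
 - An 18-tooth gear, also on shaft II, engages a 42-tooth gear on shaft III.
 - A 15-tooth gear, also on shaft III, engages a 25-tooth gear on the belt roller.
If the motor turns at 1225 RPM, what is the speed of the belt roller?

the motor → shaft II (gear mesh, 18/24): 1225 ÷ 0.75 = 1633.3 RPM
shaft II → shaft III (gear mesh, 42/18): 1633.3 ÷ 2.3333 = 700 RPM
shaft III → the belt roller (gear mesh, 25/15): 700 ÷ 1.6667 = 420 RPM

420 RPM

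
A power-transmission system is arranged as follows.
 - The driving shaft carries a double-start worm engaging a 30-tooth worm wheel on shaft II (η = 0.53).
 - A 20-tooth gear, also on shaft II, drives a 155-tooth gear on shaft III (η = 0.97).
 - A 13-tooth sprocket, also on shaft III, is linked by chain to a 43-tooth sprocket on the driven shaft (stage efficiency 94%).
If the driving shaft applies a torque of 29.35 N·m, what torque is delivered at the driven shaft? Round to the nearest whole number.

After the worm (30/2): 29.35 × 15 × 0.53 = 233.33 N·m
After the gear mesh (155/20): 233.33 × 7.75 × 0.97 = 1754.1 N·m
After the chain (43/13): 1754.1 × 3.3077 × 0.94 = 5453.8 N·m

5454 N·m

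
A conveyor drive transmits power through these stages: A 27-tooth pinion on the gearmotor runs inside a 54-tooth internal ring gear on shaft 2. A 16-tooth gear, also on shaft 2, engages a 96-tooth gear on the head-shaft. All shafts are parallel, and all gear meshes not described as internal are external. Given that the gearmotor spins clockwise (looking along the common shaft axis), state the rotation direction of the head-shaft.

the gearmotor → shaft 2: internal mesh, same direction → CW.
shaft 2 → the head-shaft: external mesh, 1 reversal → CCW.
1 reversal in total — an odd number — so the head-shaft turns opposite to the gearmotor.

anticlockwise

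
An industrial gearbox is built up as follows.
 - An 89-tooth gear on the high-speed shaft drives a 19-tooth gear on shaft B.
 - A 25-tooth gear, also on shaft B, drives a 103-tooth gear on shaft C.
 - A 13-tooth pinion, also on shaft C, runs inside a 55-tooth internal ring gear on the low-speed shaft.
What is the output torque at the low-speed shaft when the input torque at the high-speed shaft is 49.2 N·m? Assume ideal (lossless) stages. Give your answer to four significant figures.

Gear mesh: ratio = 19/89 = 0.21348; torque at shaft B = 49.2 × 0.21348 = 10.503 N·m.
Gear mesh: ratio = 103/25 = 4.12; torque at shaft C = 10.503 × 4.12 = 43.274 N·m.
Internal gear: ratio = 55/13 = 4.2308; torque at the low-speed shaft = 43.274 × 4.2308 = 183.08 N·m.

183.1 N·m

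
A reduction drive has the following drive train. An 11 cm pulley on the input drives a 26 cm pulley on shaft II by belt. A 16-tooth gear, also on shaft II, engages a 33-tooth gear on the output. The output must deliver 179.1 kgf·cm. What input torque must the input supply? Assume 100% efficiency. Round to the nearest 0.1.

Overall ratio R = 2.3636 × 2.0625 = 4.875.
Input torque = output torque / R = 179.1 / 4.875 = 36.738 kgf·cm.

36.7 kgf·cm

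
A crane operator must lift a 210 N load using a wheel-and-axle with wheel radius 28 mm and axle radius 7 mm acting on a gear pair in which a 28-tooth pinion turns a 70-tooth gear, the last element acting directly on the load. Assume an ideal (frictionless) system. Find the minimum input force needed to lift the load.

Wheel-and-axle MA = R/r = 28/7 = 4.
Gear pair MA = 70/28 = 2.5.
Combined ideal MA = 4 × 2.5 = 10.
Effort = load / MA = 210 / 10 = 21 N.

21 N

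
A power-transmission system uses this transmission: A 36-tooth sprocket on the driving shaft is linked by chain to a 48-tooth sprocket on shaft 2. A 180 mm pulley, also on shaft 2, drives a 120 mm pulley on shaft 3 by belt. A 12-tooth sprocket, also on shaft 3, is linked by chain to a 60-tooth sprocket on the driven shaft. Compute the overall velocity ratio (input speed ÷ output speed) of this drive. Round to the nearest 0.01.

Each stage contributes driven/driver: chain 48/36 = 1.3333, belt 120/180 = 0.66667, chain 60/12 = 5.
Overall: 1.3333 × 0.66667 × 5 = 4.4444.

4.44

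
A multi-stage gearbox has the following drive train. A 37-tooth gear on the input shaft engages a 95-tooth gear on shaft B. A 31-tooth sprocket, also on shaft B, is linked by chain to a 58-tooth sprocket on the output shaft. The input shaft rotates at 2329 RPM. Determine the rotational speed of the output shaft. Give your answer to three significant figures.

the input shaft → shaft B (gear mesh, 95/37): 2329 ÷ 2.5676 = 907.08 RPM
shaft B → the output shaft (chain, 58/31): 907.08 ÷ 1.871 = 484.82 RPM

485 RPM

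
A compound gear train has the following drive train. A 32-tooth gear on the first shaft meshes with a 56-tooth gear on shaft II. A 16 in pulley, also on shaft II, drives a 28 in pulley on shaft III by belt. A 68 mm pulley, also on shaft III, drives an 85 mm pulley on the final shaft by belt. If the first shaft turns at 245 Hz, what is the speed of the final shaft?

gear mesh 56/32 = 1.75 → 245/1.75 = 140 Hz
belt 28/16 = 1.75 → 140/1.75 = 80 Hz
belt 85/68 = 1.25 → 80/1.25 = 64 Hz

64 Hz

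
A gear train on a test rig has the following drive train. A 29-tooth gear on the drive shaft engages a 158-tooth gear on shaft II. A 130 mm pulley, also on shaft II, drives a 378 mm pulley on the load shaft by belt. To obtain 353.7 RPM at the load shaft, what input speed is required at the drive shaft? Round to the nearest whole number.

Overall ratio R = 5.4483 × 2.9077 = 15.842.
Required input speed = output speed × R = 353.7 × 15.842 = 5603.3 RPM.

5603 RPM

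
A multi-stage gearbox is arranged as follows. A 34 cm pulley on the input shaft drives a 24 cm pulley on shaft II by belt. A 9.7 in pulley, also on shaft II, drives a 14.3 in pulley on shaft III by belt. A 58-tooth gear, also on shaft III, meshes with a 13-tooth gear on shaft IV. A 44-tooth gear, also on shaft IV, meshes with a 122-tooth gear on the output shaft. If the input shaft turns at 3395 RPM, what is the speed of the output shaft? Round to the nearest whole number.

5250 RPM

belt 24/34 = 0.70588 → 3395/0.70588 = 4809.6 RPM
belt 14.3/9.7 = 1.4742 → 4809.6/1.4742 = 3262.4 RPM
gear mesh 13/58 = 0.22414 → 3262.4/0.22414 = 14556 RPM
gear mesh 122/44 = 2.7727 → 14556/2.7727 = 5249.5 RPM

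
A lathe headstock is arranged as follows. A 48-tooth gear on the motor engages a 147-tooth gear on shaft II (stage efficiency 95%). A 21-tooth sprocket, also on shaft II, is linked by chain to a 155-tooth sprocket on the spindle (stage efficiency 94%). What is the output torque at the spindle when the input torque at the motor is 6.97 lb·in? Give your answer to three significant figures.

141 lb·in

Gear mesh: ratio = 147/48 = 3.0625; torque at shaft II = 6.97 × 3.0625 × 0.95 = 20.278 lb·in.
Chain: ratio = 155/21 = 7.381; torque at the spindle = 20.278 × 7.381 × 0.94 = 140.69 lb·in.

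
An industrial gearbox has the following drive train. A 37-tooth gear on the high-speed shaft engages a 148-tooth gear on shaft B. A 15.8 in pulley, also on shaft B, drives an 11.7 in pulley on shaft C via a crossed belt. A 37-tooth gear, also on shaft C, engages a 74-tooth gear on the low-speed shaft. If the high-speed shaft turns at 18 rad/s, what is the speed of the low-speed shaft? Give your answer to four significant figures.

3.038 rad/s

Gear mesh: ratio = 148/37 = 4, so shaft B turns at 18 / 4 = 4.5 rad/s.
Belt: ratio = 11.7/15.8 = 0.74051, so shaft C turns at 4.5 / 0.74051 = 6.0769 rad/s.
Gear mesh: ratio = 74/37 = 2, so the low-speed shaft turns at 6.0769 / 2 = 3.0385 rad/s.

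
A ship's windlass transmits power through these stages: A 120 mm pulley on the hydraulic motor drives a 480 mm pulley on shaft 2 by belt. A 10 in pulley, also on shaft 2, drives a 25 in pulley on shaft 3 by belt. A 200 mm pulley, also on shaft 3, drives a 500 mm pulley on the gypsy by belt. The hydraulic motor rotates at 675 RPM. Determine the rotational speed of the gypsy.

belt 480/120 = 4 → 675/4 = 168.75 RPM
belt 25/10 = 2.5 → 168.75/2.5 = 67.5 RPM
belt 500/200 = 2.5 → 67.5/2.5 = 27 RPM

27 RPM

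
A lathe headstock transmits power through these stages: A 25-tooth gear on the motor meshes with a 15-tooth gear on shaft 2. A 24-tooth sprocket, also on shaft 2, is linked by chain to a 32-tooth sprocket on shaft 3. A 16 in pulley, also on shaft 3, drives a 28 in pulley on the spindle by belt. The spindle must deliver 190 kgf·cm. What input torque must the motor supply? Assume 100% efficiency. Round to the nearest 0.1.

135.7 kgf·cm

Overall ratio R = 0.6 × 1.3333 × 1.75 = 1.4.
Input torque = output torque / R = 190 / 1.4 = 135.71 kgf·cm.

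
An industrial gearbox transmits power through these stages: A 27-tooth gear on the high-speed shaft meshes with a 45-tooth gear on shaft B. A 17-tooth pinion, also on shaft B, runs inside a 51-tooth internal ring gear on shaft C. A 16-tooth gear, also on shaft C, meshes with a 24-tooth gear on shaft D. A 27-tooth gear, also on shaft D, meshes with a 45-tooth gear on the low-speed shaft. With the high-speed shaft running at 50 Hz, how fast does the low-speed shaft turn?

4 Hz

gear mesh 45/27 = 1.6667 → 50/1.6667 = 30 Hz
internal gear 51/17 = 3 → 30/3 = 10 Hz
gear mesh 24/16 = 1.5 → 10/1.5 = 6.6667 Hz
gear mesh 45/27 = 1.6667 → 6.6667/1.6667 = 4 Hz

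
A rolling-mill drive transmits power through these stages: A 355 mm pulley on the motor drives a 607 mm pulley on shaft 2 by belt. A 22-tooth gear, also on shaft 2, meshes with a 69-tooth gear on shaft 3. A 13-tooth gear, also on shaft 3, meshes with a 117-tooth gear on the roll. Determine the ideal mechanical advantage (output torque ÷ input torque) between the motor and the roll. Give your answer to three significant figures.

48.3

Each stage contributes driven/driver: belt 607/355 = 1.7099, gear mesh 69/22 = 3.1364, gear mesh 117/13 = 9.
Overall: 1.7099 × 3.1364 × 9 = 48.265.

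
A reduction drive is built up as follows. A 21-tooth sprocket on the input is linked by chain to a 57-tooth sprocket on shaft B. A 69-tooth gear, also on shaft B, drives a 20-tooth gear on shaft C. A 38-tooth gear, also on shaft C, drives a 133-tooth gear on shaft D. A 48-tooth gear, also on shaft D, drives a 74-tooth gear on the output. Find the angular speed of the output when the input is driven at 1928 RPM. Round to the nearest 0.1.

chain 57/21 = 2.7143 → 1928/2.7143 = 710.32 RPM
gear mesh 20/69 = 0.28986 → 710.32/0.28986 = 2450.6 RPM
gear mesh 133/38 = 3.5 → 2450.6/3.5 = 700.17 RPM
gear mesh 74/48 = 1.5417 → 700.17/1.5417 = 454.16 RPM

454.2 RPM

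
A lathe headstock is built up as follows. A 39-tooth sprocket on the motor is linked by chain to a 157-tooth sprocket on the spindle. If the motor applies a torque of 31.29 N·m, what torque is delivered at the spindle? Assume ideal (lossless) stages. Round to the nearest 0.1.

Chain: ratio = 157/39 = 4.0256; torque at the spindle = 31.29 × 4.0256 = 125.96 N·m.

126.0 N·m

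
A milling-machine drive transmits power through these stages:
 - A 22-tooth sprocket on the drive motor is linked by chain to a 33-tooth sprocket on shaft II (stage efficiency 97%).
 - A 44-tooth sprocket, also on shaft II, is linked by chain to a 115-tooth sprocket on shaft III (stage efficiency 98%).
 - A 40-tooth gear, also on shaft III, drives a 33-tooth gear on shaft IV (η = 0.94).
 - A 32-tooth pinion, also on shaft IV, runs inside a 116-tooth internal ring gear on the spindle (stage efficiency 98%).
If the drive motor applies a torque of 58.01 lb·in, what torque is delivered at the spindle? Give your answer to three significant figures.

596 lb·in

chain 33/22 = 1.5 → τ = 58.01·1.5·0.97 = 84.405 lb·in
chain 115/44 = 2.6136 → τ = 84.405·2.6136·0.98 = 216.19 lb·in
gear mesh 33/40 = 0.825 → τ = 216.19·0.825·0.94 = 167.66 lb·in
internal gear 116/32 = 3.625 → τ = 167.66·3.625·0.98 = 595.6 lb·in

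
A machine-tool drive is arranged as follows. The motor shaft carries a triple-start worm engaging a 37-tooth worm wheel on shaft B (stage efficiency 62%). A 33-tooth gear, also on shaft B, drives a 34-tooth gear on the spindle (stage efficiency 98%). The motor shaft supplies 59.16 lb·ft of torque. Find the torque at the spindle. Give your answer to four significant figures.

worm 37/3 = 12.333 → τ = 59.16·12.333·0.62 = 452.38 lb·ft
gear mesh 34/33 = 1.0303 → τ = 452.38·1.0303·0.98 = 456.76 lb·ft

456.8 lb·ft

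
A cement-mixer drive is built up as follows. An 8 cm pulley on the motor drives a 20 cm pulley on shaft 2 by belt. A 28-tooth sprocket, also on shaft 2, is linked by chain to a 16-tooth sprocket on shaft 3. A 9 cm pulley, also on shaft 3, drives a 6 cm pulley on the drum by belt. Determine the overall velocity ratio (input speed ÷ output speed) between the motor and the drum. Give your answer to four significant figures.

0.9524

Each stage contributes driven/driver: belt 20/8 = 2.5, chain 16/28 = 0.57143, belt 6/9 = 0.66667.
Overall: 2.5 × 0.57143 × 0.66667 = 0.95238.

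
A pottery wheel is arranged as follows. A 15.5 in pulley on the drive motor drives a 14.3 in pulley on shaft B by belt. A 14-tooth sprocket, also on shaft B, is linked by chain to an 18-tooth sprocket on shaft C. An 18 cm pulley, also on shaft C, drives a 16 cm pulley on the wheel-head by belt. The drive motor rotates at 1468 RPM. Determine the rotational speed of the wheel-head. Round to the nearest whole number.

1392 RPM

the drive motor → shaft B (belt, 14.3/15.5): 1468 ÷ 0.92258 = 1591.2 RPM
shaft B → shaft C (chain, 18/14): 1591.2 ÷ 1.2857 = 1237.6 RPM
shaft C → the wheel-head (belt, 16/18): 1237.6 ÷ 0.88889 = 1392.3 RPM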